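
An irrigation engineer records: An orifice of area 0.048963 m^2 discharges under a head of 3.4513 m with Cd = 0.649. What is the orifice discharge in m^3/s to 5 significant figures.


Approach: apply the orifice equation, Q = Cd*A*sqrt(2*g*h).
Q = 0.649 * 0.048963 * sqrt(2*9.81*3.4513) = 0.26149 m^3/s
Therefore the orifice discharge = 0.26149 m^3/s.


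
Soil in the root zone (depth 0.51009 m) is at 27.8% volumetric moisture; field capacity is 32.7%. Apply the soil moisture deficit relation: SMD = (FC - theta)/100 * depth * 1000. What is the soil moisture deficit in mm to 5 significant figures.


SMD = (32.7 - 27.8)/100 * 0.51009 * 1000 = 24.994 mm
Therefore the soil moisture deficit = 24.994 mm.


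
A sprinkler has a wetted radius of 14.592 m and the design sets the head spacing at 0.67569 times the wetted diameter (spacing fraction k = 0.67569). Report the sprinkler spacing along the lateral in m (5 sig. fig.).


Approach: apply the sprinkler spacing rule (spacing as a fraction of wetted diameter), S = k*(2*R).
S = 0.67569 * (2 * 14.592) = 19.719 m
Therefore the sprinkler spacing along the lateral = 19.719 m.


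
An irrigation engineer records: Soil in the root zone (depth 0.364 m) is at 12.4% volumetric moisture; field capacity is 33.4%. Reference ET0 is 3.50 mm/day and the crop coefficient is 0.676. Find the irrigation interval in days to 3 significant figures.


Approach: apply soil-water budget scheduling, SMD = (FC-theta)/100*depth*1000; ETc = ET0*Kc; interval = SMD/ETc.
Step 1 — soil moisture deficit:
  SMD = (33.4 - 12.4)/100 * 0.364 * 1000 = 76.440 mm
Step 2 — daily crop ET (ETc = ET0*Kc):
  ETc = 3.50 * 0.676 = 2.3660 mm/day
Step 3 — irrigation interval (SMD/ETc):
  interval = 76.440 / 2.3660 = 32.3 days
Therefore the irrigation interval = 32.3 days.


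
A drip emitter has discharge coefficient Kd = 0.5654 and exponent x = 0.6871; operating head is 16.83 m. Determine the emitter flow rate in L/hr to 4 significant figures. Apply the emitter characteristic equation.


Approach: apply the emitter characteristic equation, q = Kd * h^x.
q = 0.5654 * 16.83^0.6871 = 3.934 L/hr
Therefore the emitter flow rate = 3.934 L/hr.


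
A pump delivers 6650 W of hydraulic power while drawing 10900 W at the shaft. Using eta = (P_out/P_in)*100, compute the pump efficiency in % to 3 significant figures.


eta = (6650 / 10900) * 100 = 61.0 %
Therefore the pump efficiency = 61.0 %.


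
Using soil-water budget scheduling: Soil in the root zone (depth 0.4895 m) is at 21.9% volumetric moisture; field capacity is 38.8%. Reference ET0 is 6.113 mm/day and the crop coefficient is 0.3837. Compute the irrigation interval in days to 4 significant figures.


Approach: apply soil-water budget scheduling, SMD = (FC-theta)/100*depth*1000; ETc = ET0*Kc; interval = SMD/ETc.
Step 1 — soil moisture deficit:
  SMD = (38.8 - 21.9)/100 * 0.4895 * 1000 = 82.7255 mm
Step 2 — daily crop ET (ETc = ET0*Kc):
  ETc = 6.113 * 0.3837 = 2.34556 mm/day
Step 3 — irrigation interval (SMD/ETc):
  interval = 82.7255 / 2.34556 = 35.27 days
Therefore the irrigation interval = 35.27 days.


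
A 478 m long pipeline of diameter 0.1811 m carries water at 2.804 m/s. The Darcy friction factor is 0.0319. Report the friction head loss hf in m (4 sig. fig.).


Approach: apply the Darcy-Weisbach equation, hf = f*(L/D)*(v^2/(2g)).
hf = 0.0319 * (478/0.1811) * (2.804^2 / (2*9.81))
hf = 33.74 m
Therefore the friction head loss hf = 33.74 m.


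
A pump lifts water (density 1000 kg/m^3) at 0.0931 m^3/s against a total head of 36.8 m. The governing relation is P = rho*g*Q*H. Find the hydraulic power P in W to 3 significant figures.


P = 1000 * 9.81 * 0.0931 * 36.8 = 33600 W
Therefore the hydraulic power P = 33600 W.


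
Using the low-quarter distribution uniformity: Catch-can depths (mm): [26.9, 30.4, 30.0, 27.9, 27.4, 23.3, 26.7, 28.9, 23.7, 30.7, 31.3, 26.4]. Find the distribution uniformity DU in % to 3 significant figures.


Approach: apply the low-quarter distribution uniformity, DU = (mean of lowest quarter of readings / overall mean)*100.
sorted lowest 3 of 12: [23.3, 23.7, 26.4] -> mean = 24.467 mm
overall mean = 27.800 mm
DU = (24.467/27.800)*100 = 88.0 %
Therefore the distribution uniformity DU = 88.0 %.


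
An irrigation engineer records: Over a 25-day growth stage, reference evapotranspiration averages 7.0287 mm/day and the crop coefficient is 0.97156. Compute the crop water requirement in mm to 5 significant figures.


Approach: apply the crop water requirement relation, CWR = ET0 * Kc * days.
CWR = 7.0287 * 0.97156 * 25 = 170.72 mm
Therefore the crop water requirement = 170.72 mm.


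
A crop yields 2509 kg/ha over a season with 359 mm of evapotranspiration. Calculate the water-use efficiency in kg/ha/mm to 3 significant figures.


Approach: apply the water-use efficiency ratio, WUE = yield/ET.
WUE = 2509 / 359 = 6.99 kg/ha/mm
Therefore the water-use efficiency = 6.99 kg/ha/mm.


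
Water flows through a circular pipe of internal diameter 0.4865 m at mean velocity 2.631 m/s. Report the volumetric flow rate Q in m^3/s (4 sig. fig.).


Approach: apply the continuity equation for pipe flow, Q = A * v with A = pi*(D/2)^2.
A = pi*(0.4865/2)^2 = 0.185890 m^2
Q = 0.185890 * 2.631 = 0.4891 m^3/s
Therefore the volumetric flow rate Q = 0.4891 m^3/s.


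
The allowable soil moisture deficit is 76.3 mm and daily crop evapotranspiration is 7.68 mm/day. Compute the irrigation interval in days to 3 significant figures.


Approach: apply the irrigation interval relation, interval = SMD / ETc.
interval = 76.3 / 7.68 = 9.93 days
Therefore the irrigation interval = 9.93 days.


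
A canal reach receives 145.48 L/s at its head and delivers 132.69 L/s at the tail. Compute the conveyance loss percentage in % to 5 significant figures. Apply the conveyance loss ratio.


Approach: apply the conveyance loss ratio, loss% = ((Q_head - Q_tail)/Q_head)*100.
loss = ((145.48 - 132.69)/145.48)*100 = 8.7916 %
Therefore the conveyance loss percentage = 8.7916 %.


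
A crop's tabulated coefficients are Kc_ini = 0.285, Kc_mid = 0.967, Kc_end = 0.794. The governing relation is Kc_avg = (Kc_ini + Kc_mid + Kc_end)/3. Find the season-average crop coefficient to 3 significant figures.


Kc_avg = (0.285 + 0.967 + 0.794)/3 = 0.682
Therefore the season-average crop coefficient = 0.682.


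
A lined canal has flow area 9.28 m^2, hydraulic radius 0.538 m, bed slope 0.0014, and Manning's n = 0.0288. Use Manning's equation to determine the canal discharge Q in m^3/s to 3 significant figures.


Approach: apply Manning's equation, Q = (1/n)*A*R^(2/3)*S^(1/2).
Q = (1/0.0288) * 9.28 * 0.538^(2/3) * 0.0014^(1/2) = 7.98 m^3/s
Therefore the canal discharge Q = 7.98 m^3/s.


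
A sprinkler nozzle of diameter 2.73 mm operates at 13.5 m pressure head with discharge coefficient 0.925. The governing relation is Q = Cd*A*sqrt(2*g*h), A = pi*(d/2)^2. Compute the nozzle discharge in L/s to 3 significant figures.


A = pi*(2.73e-3/2)^2 = 5.8535e-06 m^2
Q = 0.925 * 5.8535e-06 * sqrt(2*9.81*13.5) * 1000 = 0.0881 L/s
Therefore the nozzle discharge = 0.0881 L/s.


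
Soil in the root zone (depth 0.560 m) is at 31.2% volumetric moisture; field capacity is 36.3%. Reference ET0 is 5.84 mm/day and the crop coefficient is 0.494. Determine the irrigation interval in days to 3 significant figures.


Approach: apply soil-water budget scheduling, SMD = (FC-theta)/100*depth*1000; ETc = ET0*Kc; interval = SMD/ETc.
Step 1 — soil moisture deficit:
  SMD = (36.3 - 31.2)/100 * 0.560 * 1000 = 28.560 mm
Step 2 — daily crop ET (ETc = ET0*Kc):
  ETc = 5.84 * 0.494 = 2.8850 mm/day
Step 3 — irrigation interval (SMD/ETc):
  interval = 28.560 / 2.8850 = 9.90 days
Therefore the irrigation interval = 9.90 days.


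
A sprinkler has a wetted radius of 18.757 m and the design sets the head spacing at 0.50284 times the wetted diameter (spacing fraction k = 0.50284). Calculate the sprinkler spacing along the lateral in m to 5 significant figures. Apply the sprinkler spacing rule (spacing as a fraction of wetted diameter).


Approach: apply the sprinkler spacing rule (spacing as a fraction of wetted diameter), S = k*(2*R).
S = 0.50284 * (2 * 18.757) = 18.864 m
Therefore the sprinkler spacing along the lateral = 18.864 m.


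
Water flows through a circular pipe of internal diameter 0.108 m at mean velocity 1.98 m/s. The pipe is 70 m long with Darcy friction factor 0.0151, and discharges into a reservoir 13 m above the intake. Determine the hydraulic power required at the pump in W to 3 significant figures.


Approach: apply continuity + Darcy-Weisbach + hydraulic power, Q = A*v; hf = f*(L/D)*(v^2/(2g)); H = static + hf; P = rho*g*Q*H.
Step 1 — flow rate (continuity, Q = A*v):
  A = pi*(0.108/2)^2 = 0.0091609 m^2
  Q = 0.0091609 * 1.98 = 0.018139 m^3/s
Step 2 — friction head loss (Darcy-Weisbach):
  hf = 0.0151 * (70/0.108) * (1.98^2 / (2*9.81))
  hf = 1.9556 m
Step 3 — total head: H = 13 + 1.9556 = 14.956 m
Step 4 — hydraulic power (P = rho*g*Q*H):
  P = 1000 * 9.81 * 0.018139 * 14.956 = 2660 W
Therefore the hydraulic power required at the pump = 2660 W.


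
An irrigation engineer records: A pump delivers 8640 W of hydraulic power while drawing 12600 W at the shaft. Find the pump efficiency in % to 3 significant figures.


Approach: apply the efficiency ratio, eta = (P_out/P_in)*100.
eta = (8640 / 12600) * 100 = 68.6 %
Therefore the pump efficiency = 68.6 %.


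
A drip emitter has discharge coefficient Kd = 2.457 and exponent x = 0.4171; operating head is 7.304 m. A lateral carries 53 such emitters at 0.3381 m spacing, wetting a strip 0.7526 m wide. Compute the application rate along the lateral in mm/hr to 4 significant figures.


Approach: apply the emitter equation with a lateral mass balance, q = Kd*h^x; Q = n*q; rate = Q/(n*spacing*width).
Step 1 — single emitter flow (q = Kd*h^x):
  q = 2.457 * 7.304^0.4171 = 5.63114 L/hr
Step 2 — total lateral flow: Q = 53 * 5.63114 = 298.450 L/hr
Step 3 — wetted area: A = 53 * 0.3381 * 0.7526 = 13.4861 m^2
Step 4 — application rate: Q/A = 298.450/13.4861 = 22.13 mm/hr
Therefore the application rate along the lateral = 22.13 mm/hr.


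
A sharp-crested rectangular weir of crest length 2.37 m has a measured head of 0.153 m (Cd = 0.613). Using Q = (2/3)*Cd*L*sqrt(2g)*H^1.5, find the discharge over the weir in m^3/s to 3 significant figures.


Q = (2/3)*0.613*2.37*sqrt(2*9.81)*0.153^1.5 = 0.257 m^3/s
Therefore the discharge over the weir = 0.257 m^3/s.


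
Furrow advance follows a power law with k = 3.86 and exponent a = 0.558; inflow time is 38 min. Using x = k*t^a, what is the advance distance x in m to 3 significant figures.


x = 3.86 * 38^0.558 = 29.4 m
Therefore the advance distance x = 29.4 m.


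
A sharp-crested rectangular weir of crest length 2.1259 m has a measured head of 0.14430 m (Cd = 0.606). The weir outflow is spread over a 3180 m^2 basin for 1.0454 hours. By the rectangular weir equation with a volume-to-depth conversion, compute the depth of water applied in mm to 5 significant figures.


Approach: apply the rectangular weir equation with a volume-to-depth conversion, Q = (2/3)*Cd*L*sqrt(2g)*H^1.5; d = Q*t/A * 1000.
Step 1 — weir discharge:
  Q = (2/3)*0.606*2.1259*sqrt(2*9.81)*0.14430^1.5 = 0.2085322 m^3/s
Step 2 — volume: V = 0.2085322 * 1.0454*3600 = 784.7985 m^3
Step 3 — depth: d = V/A * 1000 = 784.7985/3180 * 1000 = 246.79 mm
Therefore the depth of water applied = 246.79 mm.


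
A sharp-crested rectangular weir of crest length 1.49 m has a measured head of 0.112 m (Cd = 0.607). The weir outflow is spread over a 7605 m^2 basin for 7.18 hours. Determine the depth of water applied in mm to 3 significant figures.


Approach: apply the rectangular weir equation with a volume-to-depth conversion, Q = (2/3)*Cd*L*sqrt(2g)*H^1.5; d = Q*t/A * 1000.
Step 1 — weir discharge:
  Q = (2/3)*0.607*1.49*sqrt(2*9.81)*0.112^1.5 = 0.10011 m^3/s
Step 2 — volume: V = 0.10011 * 7.18*3600 = 2587.5 m^3
Step 3 — depth: d = V/A * 1000 = 2587.5/7605 * 1000 = 340 mm
Therefore the depth of water applied = 340 mm.


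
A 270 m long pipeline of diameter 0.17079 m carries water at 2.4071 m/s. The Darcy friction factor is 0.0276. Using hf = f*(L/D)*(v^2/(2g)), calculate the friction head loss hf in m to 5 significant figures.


hf = 0.0276 * (270/0.17079) * (2.4071^2 / (2*9.81))
hf = 12.885 m
Therefore the friction head loss hf = 12.885 m.


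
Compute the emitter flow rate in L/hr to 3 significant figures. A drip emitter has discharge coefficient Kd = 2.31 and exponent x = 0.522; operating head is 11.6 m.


Approach: apply the emitter characteristic equation, q = Kd * h^x.
q = 2.31 * 11.6^0.522 = 8.30 L/hr
Therefore the emitter flow rate = 8.30 L/hr.


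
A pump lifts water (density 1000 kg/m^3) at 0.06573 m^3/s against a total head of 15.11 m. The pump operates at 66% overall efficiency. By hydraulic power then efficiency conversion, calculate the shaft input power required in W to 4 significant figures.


Approach: apply hydraulic power then efficiency conversion, P = rho*g*Q*H; P_in = P/eta.
Step 1 — hydraulic power (P = rho*g*Q*H):
  P = 1000 * 9.81 * 0.06573 * 15.11 = 9743.10 W
Step 2 — input power: P_in = P/eta = 9743.10 / 0.66 = 14760 W
Therefore the shaft input power required = 14760 W.


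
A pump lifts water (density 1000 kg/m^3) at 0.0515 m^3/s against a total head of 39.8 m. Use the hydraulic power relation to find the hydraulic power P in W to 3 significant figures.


Approach: apply the hydraulic power relation, P = rho*g*Q*H.
P = 1000 * 9.81 * 0.0515 * 39.8 = 20100 W
Therefore the hydraulic power P = 20100 W.


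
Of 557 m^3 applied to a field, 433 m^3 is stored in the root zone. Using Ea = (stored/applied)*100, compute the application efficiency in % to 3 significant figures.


Ea = (433/557)*100 = 77.7 %
Therefore the application efficiency = 77.7 %.


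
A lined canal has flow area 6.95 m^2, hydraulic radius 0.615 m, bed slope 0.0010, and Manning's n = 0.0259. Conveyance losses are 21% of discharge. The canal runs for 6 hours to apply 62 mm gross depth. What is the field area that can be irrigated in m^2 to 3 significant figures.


Approach: apply Manning's equation with a conveyance and depth budget, Q = (1/n)*A*R^(2/3)*S^(1/2); Q_field = Q*(1-loss); Area = Q_field*t/(d/1000).
Step 1 — canal discharge (Manning's equation):
  Q = (1/0.0259) * 6.95 * 0.615^(2/3) * 0.0010^(1/2) = 6.1367 m^3/s
Step 2 — delivered flow: Q_field = 6.1367*(1 - 21/100) = 4.8480 m^3/s
Step 3 — volume delivered: V = 4.8480 * 6*3600 = 104720 m^3
Step 4 — area served: A = V / (depth/1000) = 104720 / 0.062 = 1690000 m^2
Therefore the field area that can be irrigated = 1690000 m^2.


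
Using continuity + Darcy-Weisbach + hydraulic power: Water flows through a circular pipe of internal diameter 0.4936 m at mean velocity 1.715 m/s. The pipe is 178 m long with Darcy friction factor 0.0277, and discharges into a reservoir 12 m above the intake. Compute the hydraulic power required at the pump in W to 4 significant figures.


Approach: apply continuity + Darcy-Weisbach + hydraulic power, Q = A*v; hf = f*(L/D)*(v^2/(2g)); H = static + hf; P = rho*g*Q*H.
Step 1 — flow rate (continuity, Q = A*v):
  A = pi*(0.4936/2)^2 = 0.191355 m^2
  Q = 0.191355 * 1.715 = 0.328174 m^3/s
Step 2 — friction head loss (Darcy-Weisbach):
  hf = 0.0277 * (178/0.4936) * (1.715^2 / (2*9.81))
  hf = 1.49746 m
Step 3 — total head: H = 12 + 1.49746 = 13.4975 m
Step 4 — hydraulic power (P = rho*g*Q*H):
  P = 1000 * 9.81 * 0.328174 * 13.4975 = 43450 W
Therefore the hydraulic power required at the pump = 43450 W.


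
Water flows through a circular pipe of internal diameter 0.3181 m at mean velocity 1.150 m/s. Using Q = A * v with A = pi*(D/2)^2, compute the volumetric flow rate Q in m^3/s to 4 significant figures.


A = pi*(0.3181/2)^2 = 0.0794726 m^2
Q = 0.0794726 * 1.150 = 0.09139 m^3/s
Therefore the volumetric flow rate Q = 0.09139 m^3/s.


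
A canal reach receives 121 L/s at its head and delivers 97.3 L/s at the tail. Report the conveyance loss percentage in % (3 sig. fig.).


Approach: apply the conveyance loss ratio, loss% = ((Q_head - Q_tail)/Q_head)*100.
loss = ((121 - 97.3)/121)*100 = 19.6 %
Therefore the conveyance loss percentage = 19.6 %.


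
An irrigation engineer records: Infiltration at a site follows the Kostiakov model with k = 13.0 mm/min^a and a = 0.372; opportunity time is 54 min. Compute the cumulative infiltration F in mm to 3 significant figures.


Approach: apply the Kostiakov infiltration equation, F = k*t^a.
F = 13.0 * 54^0.372 = 57.3 mm
Therefore the cumulative infiltration F = 57.3 mm.


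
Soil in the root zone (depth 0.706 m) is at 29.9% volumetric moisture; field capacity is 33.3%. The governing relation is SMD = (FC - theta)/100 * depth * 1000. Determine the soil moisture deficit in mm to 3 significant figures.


SMD = (33.3 - 29.9)/100 * 0.706 * 1000 = 24.0 mm
Therefore the soil moisture deficit = 24.0 mm.


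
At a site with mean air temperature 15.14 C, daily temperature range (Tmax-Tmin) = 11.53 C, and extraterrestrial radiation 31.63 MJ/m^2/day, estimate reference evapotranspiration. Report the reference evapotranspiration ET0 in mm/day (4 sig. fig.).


Approach: apply the Hargreaves-Samani method, ET0 = 0.0023*(Tmean+17.8)*sqrt(Tmax-Tmin)*0.408*Ra.
ET0 = 0.0023*(15.14+17.8)*sqrt(11.53)*0.408*31.63 = 3.320 mm/day
Therefore the reference evapotranspiration ET0 = 3.320 mm/day.


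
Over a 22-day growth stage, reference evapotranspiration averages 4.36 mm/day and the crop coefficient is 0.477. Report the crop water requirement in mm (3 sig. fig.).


Approach: apply the crop water requirement relation, CWR = ET0 * Kc * days.
CWR = 4.36 * 0.477 * 22 = 45.8 mm
Therefore the crop water requirement = 45.8 mm.


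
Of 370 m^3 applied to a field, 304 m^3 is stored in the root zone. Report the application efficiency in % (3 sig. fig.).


Approach: apply the application efficiency ratio, Ea = (stored/applied)*100.
Ea = (304/370)*100 = 82.2 %
Therefore the application efficiency = 82.2 %.


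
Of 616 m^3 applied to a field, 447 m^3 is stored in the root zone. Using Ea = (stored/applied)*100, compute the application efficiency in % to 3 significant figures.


Ea = (447/616)*100 = 72.6 %
Therefore the application efficiency = 72.6 %.


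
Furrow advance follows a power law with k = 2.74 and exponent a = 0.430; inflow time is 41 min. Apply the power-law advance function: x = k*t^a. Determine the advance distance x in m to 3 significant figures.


x = 2.74 * 41^0.430 = 13.5 m
Therefore the advance distance x = 13.5 m.


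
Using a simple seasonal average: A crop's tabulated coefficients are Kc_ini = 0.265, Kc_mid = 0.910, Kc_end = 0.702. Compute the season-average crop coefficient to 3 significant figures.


Approach: apply a simple seasonal average, Kc_avg = (Kc_ini + Kc_mid + Kc_end)/3.
Kc_avg = (0.265 + 0.910 + 0.702)/3 = 0.626
Therefore the season-average crop coefficient = 0.626.


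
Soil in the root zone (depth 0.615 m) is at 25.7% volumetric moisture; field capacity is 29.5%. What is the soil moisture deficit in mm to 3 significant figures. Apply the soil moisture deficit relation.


Approach: apply the soil moisture deficit relation, SMD = (FC - theta)/100 * depth * 1000.
SMD = (29.5 - 25.7)/100 * 0.615 * 1000 = 23.4 mm
Therefore the soil moisture deficit = 23.4 mm.


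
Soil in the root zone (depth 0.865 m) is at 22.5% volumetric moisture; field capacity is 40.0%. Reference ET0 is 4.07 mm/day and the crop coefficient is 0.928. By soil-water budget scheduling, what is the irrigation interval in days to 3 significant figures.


Approach: apply soil-water budget scheduling, SMD = (FC-theta)/100*depth*1000; ETc = ET0*Kc; interval = SMD/ETc.
Step 1 — soil moisture deficit:
  SMD = (40.0 - 22.5)/100 * 0.865 * 1000 = 151.37 mm
Step 2 — daily crop ET (ETc = ET0*Kc):
  ETc = 4.07 * 0.928 = 3.7770 mm/day
Step 3 — irrigation interval (SMD/ETc):
  interval = 151.37 / 3.7770 = 40.1 days
Therefore the irrigation interval = 40.1 days.


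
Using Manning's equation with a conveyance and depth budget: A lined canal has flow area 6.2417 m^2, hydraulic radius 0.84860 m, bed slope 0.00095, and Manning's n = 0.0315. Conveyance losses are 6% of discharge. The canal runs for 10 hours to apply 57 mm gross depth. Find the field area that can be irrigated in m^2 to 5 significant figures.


Approach: apply Manning's equation with a conveyance and depth budget, Q = (1/n)*A*R^(2/3)*S^(1/2); Q_field = Q*(1-loss); Area = Q_field*t/(d/1000).
Step 1 — canal discharge (Manning's equation):
  Q = (1/0.0315) * 6.2417 * 0.84860^(2/3) * 0.00095^(1/2) = 5.474227 m^3/s
Step 2 — delivered flow: Q_field = 5.474227*(1 - 6/100) = 5.145774 m^3/s
Step 3 — volume delivered: V = 5.145774 * 10*3600 = 185247.9 m^3
Step 4 — area served: A = V / (depth/1000) = 185247.9 / 0.057 = 3250000 m^2
Therefore the field area that can be irrigated = 3250000 m^2.


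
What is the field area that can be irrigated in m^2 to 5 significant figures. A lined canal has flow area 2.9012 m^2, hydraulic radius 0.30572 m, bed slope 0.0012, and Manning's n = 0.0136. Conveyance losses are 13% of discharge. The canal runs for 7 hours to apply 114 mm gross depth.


Approach: apply Manning's equation with a conveyance and depth budget, Q = (1/n)*A*R^(2/3)*S^(1/2); Q_field = Q*(1-loss); Area = Q_field*t/(d/1000).
Step 1 — canal discharge (Manning's equation):
  Q = (1/0.0136) * 2.9012 * 0.30572^(2/3) * 0.0012^(1/2) = 3.353605 m^3/s
Step 2 — delivered flow: Q_field = 3.353605*(1 - 13/100) = 2.917637 m^3/s
Step 3 — volume delivered: V = 2.917637 * 7*3600 = 73524.44 m^3
Step 4 — area served: A = V / (depth/1000) = 73524.44 / 0.114 = 644950 m^2
Therefore the field area that can be irrigated = 644950 m^2.


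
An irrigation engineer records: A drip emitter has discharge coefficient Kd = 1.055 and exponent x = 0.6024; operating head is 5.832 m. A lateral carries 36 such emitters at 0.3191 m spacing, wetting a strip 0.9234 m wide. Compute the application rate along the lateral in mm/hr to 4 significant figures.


Approach: apply the emitter equation with a lateral mass balance, q = Kd*h^x; Q = n*q; rate = Q/(n*spacing*width).
Step 1 — single emitter flow (q = Kd*h^x):
  q = 1.055 * 5.832^0.6024 = 3.05197 L/hr
Step 2 — total lateral flow: Q = 36 * 3.05197 = 109.871 L/hr
Step 3 — wetted area: A = 36 * 0.3191 * 0.9234 = 10.6076 m^2
Step 4 — application rate: Q/A = 109.871/10.6076 = 10.36 mm/hr
Therefore the application rate along the lateral = 10.36 mm/hr.


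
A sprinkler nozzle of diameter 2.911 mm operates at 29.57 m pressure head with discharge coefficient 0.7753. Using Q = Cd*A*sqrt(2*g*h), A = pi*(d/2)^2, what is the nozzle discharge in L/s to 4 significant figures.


A = pi*(2.911e-3/2)^2 = 6.65540e-06 m^2
Q = 0.7753 * 6.65540e-06 * sqrt(2*9.81*29.57) * 1000 = 0.1243 L/s
Therefore the nozzle discharge = 0.1243 L/s.


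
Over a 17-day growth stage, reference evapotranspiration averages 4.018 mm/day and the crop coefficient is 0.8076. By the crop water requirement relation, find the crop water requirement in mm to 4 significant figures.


Approach: apply the crop water requirement relation, CWR = ET0 * Kc * days.
CWR = 4.018 * 0.8076 * 17 = 55.16 mm
Therefore the crop water requirement = 55.16 mm.


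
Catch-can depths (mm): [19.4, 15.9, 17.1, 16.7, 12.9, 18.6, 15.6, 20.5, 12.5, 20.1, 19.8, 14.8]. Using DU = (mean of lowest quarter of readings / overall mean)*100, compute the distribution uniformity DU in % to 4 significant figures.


sorted lowest 3 of 12: [12.5, 12.9, 14.8] -> mean = 13.4000 mm
overall mean = 16.9917 mm
DU = (13.4000/16.9917)*100 = 78.86 %
Therefore the distribution uniformity DU = 78.86 %.


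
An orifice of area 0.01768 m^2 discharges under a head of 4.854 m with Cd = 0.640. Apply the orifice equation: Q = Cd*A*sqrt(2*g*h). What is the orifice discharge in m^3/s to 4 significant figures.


Q = 0.640 * 0.01768 * sqrt(2*9.81*4.854) = 0.1104 m^3/s
Therefore the orifice discharge = 0.1104 m^3/s.


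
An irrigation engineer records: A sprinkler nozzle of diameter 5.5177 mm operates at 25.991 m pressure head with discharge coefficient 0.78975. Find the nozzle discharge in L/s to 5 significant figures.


Approach: apply the orifice equation, Q = Cd*A*sqrt(2*g*h), A = pi*(d/2)^2.
A = pi*(5.5177e-3/2)^2 = 2.391146e-05 m^2
Q = 0.78975 * 2.391146e-05 * sqrt(2*9.81*25.991) * 1000 = 0.42644 L/s
Therefore the nozzle discharge = 0.42644 L/s.


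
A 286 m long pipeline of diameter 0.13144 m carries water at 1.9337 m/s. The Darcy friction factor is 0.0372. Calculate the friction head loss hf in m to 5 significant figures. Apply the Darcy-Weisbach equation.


Approach: apply the Darcy-Weisbach equation, hf = f*(L/D)*(v^2/(2g)).
hf = 0.0372 * (286/0.13144) * (1.9337^2 / (2*9.81))
hf = 15.426 m
Therefore the friction head loss hf = 15.426 m.


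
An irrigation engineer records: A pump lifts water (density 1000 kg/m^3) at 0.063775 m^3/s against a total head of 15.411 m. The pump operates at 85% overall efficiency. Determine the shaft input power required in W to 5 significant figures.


Approach: apply hydraulic power then efficiency conversion, P = rho*g*Q*H; P_in = P/eta.
Step 1 — hydraulic power (P = rho*g*Q*H):
  P = 1000 * 9.81 * 0.063775 * 15.411 = 9641.626 W
Step 2 — input power: P_in = P/eta = 9641.626 / 0.85 = 11343 W
Therefore the shaft input power required = 11343 W.


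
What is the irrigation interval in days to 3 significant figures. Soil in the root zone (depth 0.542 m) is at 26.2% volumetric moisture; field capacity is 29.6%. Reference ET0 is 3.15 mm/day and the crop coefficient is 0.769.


Approach: apply soil-water budget scheduling, SMD = (FC-theta)/100*depth*1000; ETc = ET0*Kc; interval = SMD/ETc.
Step 1 — soil moisture deficit:
  SMD = (29.6 - 26.2)/100 * 0.542 * 1000 = 18.428 mm
Step 2 — daily crop ET (ETc = ET0*Kc):
  ETc = 3.15 * 0.769 = 2.4223 mm/day
Step 3 — irrigation interval (SMD/ETc):
  interval = 18.428 / 2.4223 = 7.61 days
Therefore the irrigation interval = 7.61 days.


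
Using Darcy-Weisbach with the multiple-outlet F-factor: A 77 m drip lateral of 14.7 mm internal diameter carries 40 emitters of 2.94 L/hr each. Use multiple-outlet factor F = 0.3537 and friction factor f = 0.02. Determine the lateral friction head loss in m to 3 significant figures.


Approach: apply Darcy-Weisbach with the multiple-outlet F-factor, Q = n*q/(3600*1000) m^3/s; v = Q/A; hf = F*f*(L/D)*(v^2/(2g)).
Q = 40*2.94/(3600*1000) = 3.2667e-05 m^3/s
A = pi*(14.7e-3/2)^2 = 1.6972e-04 m^2, so v = Q/A = 0.19248 m/s
hf = 0.3537*0.02*(77/0.0147)*(0.19248^2/(2*9.81)) = 0.0700 m
Therefore the lateral friction head loss = 0.0700 m.


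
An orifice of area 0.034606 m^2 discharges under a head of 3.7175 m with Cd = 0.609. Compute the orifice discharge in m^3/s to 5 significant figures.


Approach: apply the orifice equation, Q = Cd*A*sqrt(2*g*h).
Q = 0.609 * 0.034606 * sqrt(2*9.81*3.7175) = 0.17999 m^3/s
Therefore the orifice discharge = 0.17999 m^3/s.


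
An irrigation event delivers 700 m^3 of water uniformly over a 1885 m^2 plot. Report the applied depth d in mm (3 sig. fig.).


Approach: apply depth from volume over area, d = (V/A)*1000.
d = (700 / 1885) * 1000 = 371 mm
Therefore the applied depth d = 371 mm.


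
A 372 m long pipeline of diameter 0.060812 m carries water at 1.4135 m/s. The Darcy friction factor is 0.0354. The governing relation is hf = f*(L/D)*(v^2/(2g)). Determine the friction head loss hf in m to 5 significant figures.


hf = 0.0354 * (372/0.060812) * (1.4135^2 / (2*9.81))
hf = 22.052 m
Therefore the friction head loss hf = 22.052 m.


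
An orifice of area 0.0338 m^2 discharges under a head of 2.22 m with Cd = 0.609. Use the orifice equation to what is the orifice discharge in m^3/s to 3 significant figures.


Approach: apply the orifice equation, Q = Cd*A*sqrt(2*g*h).
Q = 0.609 * 0.0338 * sqrt(2*9.81*2.22) = 0.136 m^3/s
Therefore the orifice discharge = 0.136 m^3/s.


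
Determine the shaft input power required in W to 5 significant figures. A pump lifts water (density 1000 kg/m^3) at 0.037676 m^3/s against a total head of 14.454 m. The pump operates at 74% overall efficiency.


Approach: apply hydraulic power then efficiency conversion, P = rho*g*Q*H; P_in = P/eta.
Step 1 — hydraulic power (P = rho*g*Q*H):
  P = 1000 * 9.81 * 0.037676 * 14.454 = 5342.221 W
Step 2 — input power: P_in = P/eta = 5342.221 / 0.74 = 7219.2 W
Therefore the shaft input power required = 7219.2 W.


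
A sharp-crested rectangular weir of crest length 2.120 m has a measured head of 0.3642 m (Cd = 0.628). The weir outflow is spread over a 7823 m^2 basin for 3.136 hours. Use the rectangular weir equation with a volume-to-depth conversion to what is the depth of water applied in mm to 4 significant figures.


Approach: apply the rectangular weir equation with a volume-to-depth conversion, Q = (2/3)*Cd*L*sqrt(2g)*H^1.5; d = Q*t/A * 1000.
Step 1 — weir discharge:
  Q = (2/3)*0.628*2.120*sqrt(2*9.81)*0.3642^1.5 = 0.864099 m^3/s
Step 2 — volume: V = 0.864099 * 3.136*3600 = 9755.34 m^3
Step 3 — depth: d = V/A * 1000 = 9755.34/7823 * 1000 = 1247 mm
Therefore the depth of water applied = 1247 mm.


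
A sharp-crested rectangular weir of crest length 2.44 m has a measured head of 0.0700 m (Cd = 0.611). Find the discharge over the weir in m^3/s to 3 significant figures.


Approach: apply the rectangular weir equation, Q = (2/3)*Cd*L*sqrt(2g)*H^1.5.
Q = (2/3)*0.611*2.44*sqrt(2*9.81)*0.0700^1.5 = 0.0815 m^3/s
Therefore the discharge over the weir = 0.0815 m^3/s.


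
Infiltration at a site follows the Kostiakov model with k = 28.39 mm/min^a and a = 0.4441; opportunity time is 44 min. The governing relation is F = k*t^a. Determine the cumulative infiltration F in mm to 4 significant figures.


F = 28.39 * 44^0.4441 = 152.4 mm
Therefore the cumulative infiltration F = 152.4 mm.


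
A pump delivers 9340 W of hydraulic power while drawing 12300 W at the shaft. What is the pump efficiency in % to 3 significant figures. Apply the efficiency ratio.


Approach: apply the efficiency ratio, eta = (P_out/P_in)*100.
eta = (9340 / 12300) * 100 = 75.9 %
Therefore the pump efficiency = 75.9 %.


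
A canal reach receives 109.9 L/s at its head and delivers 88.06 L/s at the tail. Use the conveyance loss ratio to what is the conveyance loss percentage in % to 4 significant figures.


Approach: apply the conveyance loss ratio, loss% = ((Q_head - Q_tail)/Q_head)*100.
loss = ((109.9 - 88.06)/109.9)*100 = 19.87 %
Therefore the conveyance loss percentage = 19.87 %.


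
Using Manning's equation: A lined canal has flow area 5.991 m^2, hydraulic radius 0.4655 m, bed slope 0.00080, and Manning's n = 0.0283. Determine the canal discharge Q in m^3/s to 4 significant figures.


Approach: apply Manning's equation, Q = (1/n)*A*R^(2/3)*S^(1/2).
Q = (1/0.0283) * 5.991 * 0.4655^(2/3) * 0.00080^(1/2) = 3.596 m^3/s
Therefore the canal discharge Q = 3.596 m^3/s.


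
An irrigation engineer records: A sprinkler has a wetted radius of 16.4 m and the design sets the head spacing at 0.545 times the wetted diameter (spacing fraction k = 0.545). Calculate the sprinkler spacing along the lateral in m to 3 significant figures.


Approach: apply the sprinkler spacing rule (spacing as a fraction of wetted diameter), S = k*(2*R).
S = 0.545 * (2 * 16.4) = 17.9 m
Therefore the sprinkler spacing along the lateral = 17.9 m.


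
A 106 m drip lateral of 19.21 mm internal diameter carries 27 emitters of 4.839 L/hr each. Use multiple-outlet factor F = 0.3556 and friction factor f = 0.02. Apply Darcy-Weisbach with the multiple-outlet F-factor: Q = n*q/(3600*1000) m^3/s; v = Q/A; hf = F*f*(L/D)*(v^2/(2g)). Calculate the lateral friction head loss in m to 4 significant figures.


Q = 27*4.839/(3600*1000) = 3.62925e-05 m^3/s
A = pi*(19.21e-3/2)^2 = 2.89831e-04 m^2, so v = Q/A = 0.125220 m/s
hf = 0.3556*0.02*(106/0.01921)*(0.125220^2/(2*9.81)) = 0.03136 m
Therefore the lateral friction head loss = 0.03136 m.


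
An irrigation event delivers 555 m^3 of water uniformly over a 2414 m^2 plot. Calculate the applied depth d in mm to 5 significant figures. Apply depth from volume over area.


Approach: apply depth from volume over area, d = (V/A)*1000.
d = (555 / 2414) * 1000 = 229.91 mm
Therefore the applied depth d = 229.91 mm.


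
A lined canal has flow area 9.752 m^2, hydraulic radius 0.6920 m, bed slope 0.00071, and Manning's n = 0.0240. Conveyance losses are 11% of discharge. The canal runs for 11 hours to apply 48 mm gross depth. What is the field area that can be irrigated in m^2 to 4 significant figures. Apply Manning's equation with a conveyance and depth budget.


Approach: apply Manning's equation with a conveyance and depth budget, Q = (1/n)*A*R^(2/3)*S^(1/2); Q_field = Q*(1-loss); Area = Q_field*t/(d/1000).
Step 1 — canal discharge (Manning's equation):
  Q = (1/0.0240) * 9.752 * 0.6920^(2/3) * 0.00071^(1/2) = 8.47063 m^3/s
Step 2 — delivered flow: Q_field = 8.47063*(1 - 11/100) = 7.53886 m^3/s
Step 3 — volume delivered: V = 7.53886 * 11*3600 = 298539 m^3
Step 4 — area served: A = V / (depth/1000) = 298539 / 0.048 = 6220000 m^2
Therefore the field area that can be irrigated = 6220000 m^2.


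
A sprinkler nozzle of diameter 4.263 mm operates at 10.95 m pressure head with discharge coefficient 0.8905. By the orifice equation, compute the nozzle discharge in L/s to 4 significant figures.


Approach: apply the orifice equation, Q = Cd*A*sqrt(2*g*h), A = pi*(d/2)^2.
A = pi*(4.263e-3/2)^2 = 1.42732e-05 m^2
Q = 0.8905 * 1.42732e-05 * sqrt(2*9.81*10.95) * 1000 = 0.1863 L/s
Therefore the nozzle discharge = 0.1863 L/s.


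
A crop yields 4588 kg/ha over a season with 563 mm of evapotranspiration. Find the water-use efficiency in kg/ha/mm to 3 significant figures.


Approach: apply the water-use efficiency ratio, WUE = yield/ET.
WUE = 4588 / 563 = 8.15 kg/ha/mm
Therefore the water-use efficiency = 8.15 kg/ha/mm.


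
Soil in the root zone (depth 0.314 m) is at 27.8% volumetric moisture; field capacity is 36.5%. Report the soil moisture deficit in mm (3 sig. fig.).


Approach: apply the soil moisture deficit relation, SMD = (FC - theta)/100 * depth * 1000.
SMD = (36.5 - 27.8)/100 * 0.314 * 1000 = 27.3 mm
Therefore the soil moisture deficit = 27.3 mm.


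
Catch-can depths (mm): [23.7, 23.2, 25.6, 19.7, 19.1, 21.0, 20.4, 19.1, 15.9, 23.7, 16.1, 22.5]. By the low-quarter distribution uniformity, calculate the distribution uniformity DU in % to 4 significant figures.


Approach: apply the low-quarter distribution uniformity, DU = (mean of lowest quarter of readings / overall mean)*100.
sorted lowest 3 of 12: [15.9, 16.1, 19.1] -> mean = 17.0333 mm
overall mean = 20.8333 mm
DU = (17.0333/20.8333)*100 = 81.76 %
Therefore the distribution uniformity DU = 81.76 %.


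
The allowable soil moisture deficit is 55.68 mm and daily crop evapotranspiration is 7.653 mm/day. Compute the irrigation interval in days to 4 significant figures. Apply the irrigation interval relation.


Approach: apply the irrigation interval relation, interval = SMD / ETc.
interval = 55.68 / 7.653 = 7.276 days
Therefore the irrigation interval = 7.276 days.


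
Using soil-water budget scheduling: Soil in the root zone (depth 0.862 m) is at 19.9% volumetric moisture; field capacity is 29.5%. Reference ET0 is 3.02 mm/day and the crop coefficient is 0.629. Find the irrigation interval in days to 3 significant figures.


Approach: apply soil-water budget scheduling, SMD = (FC-theta)/100*depth*1000; ETc = ET0*Kc; interval = SMD/ETc.
Step 1 — soil moisture deficit:
  SMD = (29.5 - 19.9)/100 * 0.862 * 1000 = 82.752 mm
Step 2 — daily crop ET (ETc = ET0*Kc):
  ETc = 3.02 * 0.629 = 1.8996 mm/day
Step 3 — irrigation interval (SMD/ETc):
  interval = 82.752 / 1.8996 = 43.6 days
Therefore the irrigation interval = 43.6 days.


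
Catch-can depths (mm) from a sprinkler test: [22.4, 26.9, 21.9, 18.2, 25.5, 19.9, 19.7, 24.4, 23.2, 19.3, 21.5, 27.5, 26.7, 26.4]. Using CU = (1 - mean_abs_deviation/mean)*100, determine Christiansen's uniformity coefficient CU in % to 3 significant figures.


mean = 23.107 mm
mean |d_i - mean| = 2.6929 mm
CU = (1 - 2.6929/23.107)*100 = 88.3 %
Therefore Christiansen's uniformity coefficient CU = 88.3 %.


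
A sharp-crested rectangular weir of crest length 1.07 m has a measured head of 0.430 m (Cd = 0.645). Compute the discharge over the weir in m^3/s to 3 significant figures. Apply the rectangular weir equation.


Approach: apply the rectangular weir equation, Q = (2/3)*Cd*L*sqrt(2g)*H^1.5.
Q = (2/3)*0.645*1.07*sqrt(2*9.81)*0.430^1.5 = 0.575 m^3/s
Therefore the discharge over the weir = 0.575 m^3/s.


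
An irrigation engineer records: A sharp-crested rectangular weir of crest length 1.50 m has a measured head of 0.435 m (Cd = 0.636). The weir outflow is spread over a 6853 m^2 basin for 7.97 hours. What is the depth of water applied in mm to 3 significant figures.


Approach: apply the rectangular weir equation with a volume-to-depth conversion, Q = (2/3)*Cd*L*sqrt(2g)*H^1.5; d = Q*t/A * 1000.
Step 1 — weir discharge:
  Q = (2/3)*0.636*1.50*sqrt(2*9.81)*0.435^1.5 = 0.80824 m^3/s
Step 2 — volume: V = 0.80824 * 7.97*3600 = 23190 m^3
Step 3 — depth: d = V/A * 1000 = 23190/6853 * 1000 = 3380 mm
Therefore the depth of water applied = 3380 mm.


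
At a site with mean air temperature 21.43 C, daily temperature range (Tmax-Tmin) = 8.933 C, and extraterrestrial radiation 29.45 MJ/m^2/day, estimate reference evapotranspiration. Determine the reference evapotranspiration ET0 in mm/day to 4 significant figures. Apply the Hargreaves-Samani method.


Approach: apply the Hargreaves-Samani method, ET0 = 0.0023*(Tmean+17.8)*sqrt(Tmax-Tmin)*0.408*Ra.
ET0 = 0.0023*(21.43+17.8)*sqrt(8.933)*0.408*29.45 = 3.240 mm/day
Therefore the reference evapotranspiration ET0 = 3.240 mm/day.


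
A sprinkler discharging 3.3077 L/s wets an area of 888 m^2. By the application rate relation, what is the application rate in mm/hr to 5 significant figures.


Approach: apply the application rate relation, rate = (Q/A)*3600.
rate = (3.3077 / 888) * 3600 = 13.410 mm/hr
Therefore the application rate = 13.410 mm/hr.


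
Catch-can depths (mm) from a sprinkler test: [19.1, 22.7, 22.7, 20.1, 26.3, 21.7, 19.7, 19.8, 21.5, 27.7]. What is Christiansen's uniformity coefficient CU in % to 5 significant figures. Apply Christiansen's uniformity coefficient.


Approach: apply Christiansen's uniformity coefficient, CU = (1 - mean_abs_deviation/mean)*100.
mean = 22.13000 mm
mean |d_i - mean| = 2.176000 mm
CU = (1 - 2.176000/22.13000)*100 = 90.167 %
Therefore Christiansen's uniformity coefficient CU = 90.167 %.


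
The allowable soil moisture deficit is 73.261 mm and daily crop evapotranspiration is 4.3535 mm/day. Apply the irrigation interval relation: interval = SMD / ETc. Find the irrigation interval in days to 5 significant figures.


interval = 73.261 / 4.3535 = 16.828 days
Therefore the irrigation interval = 16.828 days.


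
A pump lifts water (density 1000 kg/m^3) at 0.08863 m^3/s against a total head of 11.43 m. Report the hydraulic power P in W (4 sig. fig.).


Approach: apply the hydraulic power relation, P = rho*g*Q*H.
P = 1000 * 9.81 * 0.08863 * 11.43 = 9938 W
Therefore the hydraulic power P = 9938 W.


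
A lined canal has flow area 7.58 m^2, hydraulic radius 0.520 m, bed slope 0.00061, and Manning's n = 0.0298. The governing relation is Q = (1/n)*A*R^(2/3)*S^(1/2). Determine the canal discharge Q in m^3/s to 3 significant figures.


Q = (1/0.0298) * 7.58 * 0.520^(2/3) * 0.00061^(1/2) = 4.06 m^3/s
Therefore the canal discharge Q = 4.06 m^3/s.


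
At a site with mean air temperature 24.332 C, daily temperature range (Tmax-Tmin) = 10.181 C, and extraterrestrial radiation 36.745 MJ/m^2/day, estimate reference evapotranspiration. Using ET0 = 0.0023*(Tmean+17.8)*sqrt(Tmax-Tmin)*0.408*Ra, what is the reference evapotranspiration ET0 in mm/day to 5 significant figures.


ET0 = 0.0023*(24.332+17.8)*sqrt(10.181)*0.408*36.745 = 4.6355 mm/day
Therefore the reference evapotranspiration ET0 = 4.6355 mm/day.
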